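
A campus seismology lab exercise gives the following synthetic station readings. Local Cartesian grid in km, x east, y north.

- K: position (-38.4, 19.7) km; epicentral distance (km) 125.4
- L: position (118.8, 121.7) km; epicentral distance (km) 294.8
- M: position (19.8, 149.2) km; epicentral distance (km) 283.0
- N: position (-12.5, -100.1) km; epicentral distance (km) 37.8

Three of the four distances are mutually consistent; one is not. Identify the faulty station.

K

Solve using three stations at a time. Using L, M, N (subtract circle equations pairwise → linear system) gives (x, y) ≈ (-38.3, -127.8).
Distances from that point to each station vs reported:
  K: calculated 147.5 vs reported 125.4 → residual 22.1 km
  L: calculated 294.8 vs reported 294.8 → residual 0.0 km
  M: calculated 283.0 vs reported 283.0 → residual 0.0 km
  N: calculated 37.8 vs reported 37.8 → residual 0.0 km
L, M, N are mutually consistent (residuals ≈ 0); K is off by 22.1 km.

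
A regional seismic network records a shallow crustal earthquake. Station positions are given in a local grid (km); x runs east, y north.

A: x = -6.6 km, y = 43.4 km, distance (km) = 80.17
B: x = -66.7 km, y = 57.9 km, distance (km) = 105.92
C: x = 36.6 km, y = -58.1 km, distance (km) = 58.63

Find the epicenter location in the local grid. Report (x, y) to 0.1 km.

(-17.7, -36.0)

Circle about each station: (x + 6.6)² + (y − 43.4)² = 80.17²; (x + 66.7)² + (y − 57.9)² = 105.92²; (x − 36.6)² + (y + 58.1)² = 58.63².
Subtracting pairs of circle equations eliminates x²+y² and gives linear equations (the radical axes):
-120.2 x + 29.0 y = 1082.36
86.4 x − 203.0 y = 5777.80
Solving the 2×2 system: x ≈ -17.7, y ≈ -36.0 km.
Check against A (with the unrounded x, y): √((x + 6.6)²+(y − 43.4)²) = 80.16 ≈ 80.17 km. ✓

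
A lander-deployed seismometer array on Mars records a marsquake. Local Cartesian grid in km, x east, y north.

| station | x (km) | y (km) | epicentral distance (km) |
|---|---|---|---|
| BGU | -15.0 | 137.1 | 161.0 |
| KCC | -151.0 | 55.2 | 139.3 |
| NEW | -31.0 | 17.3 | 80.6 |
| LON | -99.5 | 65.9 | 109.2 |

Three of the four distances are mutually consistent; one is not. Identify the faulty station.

Solve using three stations at a time. Using BGU, KCC, LON (subtract circle equations pairwise → linear system) gives (x, y) ≈ (-35.3, -22.8).
Distances from that point to each station vs reported:
  BGU: calculated 161.2 vs reported 161.0 → residual 0.2 km
  KCC: calculated 139.5 vs reported 139.3 → residual 0.2 km
  NEW: calculated 40.4 vs reported 80.6 → residual 40.2 km
  LON: calculated 109.5 vs reported 109.2 → residual 0.3 km
BGU, KCC, LON are mutually consistent (residuals ≈ 0); NEW is off by 40.2 km.

NEW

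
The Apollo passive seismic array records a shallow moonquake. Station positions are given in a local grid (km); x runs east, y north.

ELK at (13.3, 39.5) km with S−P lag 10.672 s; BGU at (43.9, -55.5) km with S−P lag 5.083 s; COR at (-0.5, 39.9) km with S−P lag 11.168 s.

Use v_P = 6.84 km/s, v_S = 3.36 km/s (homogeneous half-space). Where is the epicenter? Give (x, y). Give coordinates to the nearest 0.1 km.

21.5 km east, -30.5 km north

Distance from S−P lag: d = Δt · v_P v_S / (v_P − v_S) = Δt · (6.84·3.36)/(6.84−3.36) ≈ 6.6041·Δt.
So d_ELK = 70.48, d_BGU = 33.57, d_COR = 73.76 km.
Circle about each station: (x − 13.3)² + (y − 39.5)² = 70.48²; (x − 43.9)² + (y + 55.5)² = 33.57²; (x + 0.5)² + (y − 39.9)² = 73.76².
Subtracting the ELK equation from the BGU and COR equations removes the quadratic terms:
61.2 x − 190.0 y = 7110.81
-27.6 x + 0.8 y = -617.99
Solving the 2×2 system: x ≈ 21.5, y ≈ -30.5 km.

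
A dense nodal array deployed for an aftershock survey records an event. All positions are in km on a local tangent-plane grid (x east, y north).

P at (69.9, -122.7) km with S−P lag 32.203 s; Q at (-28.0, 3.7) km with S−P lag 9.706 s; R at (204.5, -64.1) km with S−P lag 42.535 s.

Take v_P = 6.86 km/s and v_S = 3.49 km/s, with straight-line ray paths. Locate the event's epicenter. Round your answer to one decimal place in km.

Distance from S−P lag: d = Δt · v_P v_S / (v_P − v_S) = Δt · (6.86·3.49)/(6.86−3.49) ≈ 7.1043·Δt.
So d_P = 228.78, d_Q = 68.95, d_R = 302.18 km.
Circle about each station: (x − 69.9)² + (y + 122.7)² = 228.78²; (x + 28.0)² + (y − 3.7)² = 68.95²; (x − 204.5)² + (y + 64.1)² = 302.18².
Subtracting the P equation from the Q and R equations removes the quadratic terms:
-195.8 x + 252.8 y = 28442.58
269.2 x + 117.2 y = -12984.70
Solving the 2×2 system: x ≈ -72.7, y ≈ 56.2 km.
Check against P (with the unrounded x, y): √((x − 69.9)²+(y + 122.7)²) = 228.78 ≈ 228.78 km. ✓

(-72.7, 56.2)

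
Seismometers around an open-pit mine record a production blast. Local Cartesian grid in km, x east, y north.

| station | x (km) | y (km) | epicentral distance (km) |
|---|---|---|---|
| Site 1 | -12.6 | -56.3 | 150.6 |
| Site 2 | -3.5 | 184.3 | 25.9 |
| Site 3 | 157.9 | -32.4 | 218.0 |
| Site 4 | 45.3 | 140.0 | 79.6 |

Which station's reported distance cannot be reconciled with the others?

Site 2

Solve using three stations at a time. Using Site 1, Site 3, Site 4 (subtract circle equations pairwise → linear system) gives (x, y) ≈ (-19.6, 94.1).
Distances from that point to each station vs reported:
  Site 1: calculated 150.6 vs reported 150.6 → residual 0.0 km
  Site 2: calculated 91.6 vs reported 25.9 → residual 65.7 km
  Site 3: calculated 218.0 vs reported 218.0 → residual 0.0 km
  Site 4: calculated 79.5 vs reported 79.6 → residual 0.1 km
Site 1, Site 3, Site 4 are mutually consistent (residuals ≈ 0); Site 2 is off by 65.7 km.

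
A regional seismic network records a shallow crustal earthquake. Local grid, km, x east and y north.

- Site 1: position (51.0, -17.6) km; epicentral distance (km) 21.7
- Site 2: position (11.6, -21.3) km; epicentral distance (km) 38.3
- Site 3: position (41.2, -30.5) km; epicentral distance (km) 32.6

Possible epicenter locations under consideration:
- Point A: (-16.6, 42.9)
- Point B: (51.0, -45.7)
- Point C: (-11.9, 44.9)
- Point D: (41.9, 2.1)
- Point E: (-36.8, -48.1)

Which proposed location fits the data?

Point D

For each candidate, compare |candidate − station| to the reported distance:
Point A: residuals Site 1 69.0, Site 2 31.8, Site 3 60.8 → max 69.0 km
Point B: residuals Site 1 6.4, Site 2 8.0, Site 3 14.5 → max 14.5 km
Point C: residuals Site 1 67.0, Site 2 31.9, Site 3 59.6 → max 67.0 km
Point D: residuals Site 1 0.0, Site 2 0.0, Site 3 0.0 → max 0.0 km
Point E: residuals Site 1 71.2, Site 2 17.0, Site 3 47.4 → max 71.2 km
Only Point D has all residuals ≈ 0.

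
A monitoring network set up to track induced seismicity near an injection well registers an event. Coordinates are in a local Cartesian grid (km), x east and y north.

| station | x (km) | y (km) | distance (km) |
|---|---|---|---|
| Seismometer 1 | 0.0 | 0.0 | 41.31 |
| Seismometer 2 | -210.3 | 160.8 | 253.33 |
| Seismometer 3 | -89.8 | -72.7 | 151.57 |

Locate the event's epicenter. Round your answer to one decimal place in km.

12.1 km east, 39.5 km north

Circle about each station: x² + y² = 41.31²; (x + 210.3)² + (y − 160.8)² = 253.33²; (x + 89.8)² + (y + 72.7)² = 151.57².
Subtracting pairs of circle equations eliminates x²+y² and gives linear equations (the radical axes):
-420.6 x + 321.6 y = 7613.16
-179.6 x − 145.4 y = -7917.62
Solving the 2×2 system: x ≈ 12.1, y ≈ 39.5 km.
Check against Seismometer 1 (with the unrounded x, y): √(x²+y²) = 41.32 ≈ 41.31 km. ✓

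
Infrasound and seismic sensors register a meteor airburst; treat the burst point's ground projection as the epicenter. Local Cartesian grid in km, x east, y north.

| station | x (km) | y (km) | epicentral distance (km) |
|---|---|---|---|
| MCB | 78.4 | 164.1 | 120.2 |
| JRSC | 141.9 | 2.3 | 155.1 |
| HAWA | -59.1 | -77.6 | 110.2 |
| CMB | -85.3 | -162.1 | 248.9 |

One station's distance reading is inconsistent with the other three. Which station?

HAWA

Solve using three stations at a time. Using MCB, JRSC, CMB (subtract circle equations pairwise → linear system) gives (x, y) ≈ (2.7, 70.7).
Distances from that point to each station vs reported:
  MCB: calculated 120.2 vs reported 120.2 → residual 0.0 km
  JRSC: calculated 155.1 vs reported 155.1 → residual 0.0 km
  HAWA: calculated 160.7 vs reported 110.2 → residual 50.5 km
  CMB: calculated 248.9 vs reported 248.9 → residual 0.0 km
MCB, JRSC, CMB are mutually consistent (residuals ≈ 0); HAWA is off by 50.5 km.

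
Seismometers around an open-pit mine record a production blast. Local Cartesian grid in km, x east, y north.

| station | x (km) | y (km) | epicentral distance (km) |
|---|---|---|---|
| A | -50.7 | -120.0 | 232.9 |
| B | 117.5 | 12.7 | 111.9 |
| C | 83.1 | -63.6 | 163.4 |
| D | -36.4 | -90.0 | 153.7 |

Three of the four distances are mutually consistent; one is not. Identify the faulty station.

D

Solve using three stations at a time. Using A, B, C (subtract circle equations pairwise → linear system) gives (x, y) ≈ (40.7, 94.3).
Distances from that point to each station vs reported:
  A: calculated 233.0 vs reported 232.9 → residual 0.1 km
  B: calculated 112.1 vs reported 111.9 → residual 0.2 km
  C: calculated 163.6 vs reported 163.4 → residual 0.2 km
  D: calculated 199.8 vs reported 153.7 → residual 46.1 km
A, B, C are mutually consistent (residuals ≈ 0); D is off by 46.1 km.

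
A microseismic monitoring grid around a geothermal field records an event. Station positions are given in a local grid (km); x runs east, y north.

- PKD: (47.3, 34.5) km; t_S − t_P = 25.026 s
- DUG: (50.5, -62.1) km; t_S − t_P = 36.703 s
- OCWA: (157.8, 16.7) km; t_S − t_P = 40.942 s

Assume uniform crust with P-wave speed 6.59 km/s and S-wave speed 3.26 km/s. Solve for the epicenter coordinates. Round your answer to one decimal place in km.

Distance from S−P lag: d = Δt · v_P v_S / (v_P − v_S) = Δt · (6.59·3.26)/(6.59−3.26) ≈ 6.4515·Δt.
So d_PKD = 161.45, d_DUG = 236.79, d_OCWA = 264.14 km.
Circle about each station: (x − 47.3)² + (y − 34.5)² = 161.45²; (x − 50.5)² + (y + 62.1)² = 236.79²; (x − 157.8)² + (y − 16.7)² = 264.14².
Subtracting the PKD equation from the DUG and OCWA equations removes the quadratic terms:
6.4 x − 193.2 y = -27024.28
221.0 x − 35.6 y = -21951.65
Solving the 2×2 system: x ≈ -77.2, y ≈ 137.3 km.
Check against PKD (with the unrounded x, y): √((x − 47.3)²+(y − 34.5)²) = 161.48 ≈ 161.45 km. ✓

-77.2 km east, 137.3 km north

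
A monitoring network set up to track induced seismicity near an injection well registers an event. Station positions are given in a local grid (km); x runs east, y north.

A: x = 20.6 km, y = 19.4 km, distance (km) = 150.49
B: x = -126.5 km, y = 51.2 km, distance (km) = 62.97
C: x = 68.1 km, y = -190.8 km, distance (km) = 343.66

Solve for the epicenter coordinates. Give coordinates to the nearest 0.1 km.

Circle about each station: (x − 20.6)² + (y − 19.4)² = 150.49²; (x + 126.5)² + (y − 51.2)² = 62.97²; (x − 68.1)² + (y + 190.8)² = 343.66².
Subtracting the A equation from the B and C equations removes the quadratic terms:
-294.2 x + 63.6 y = 36504.99
95.0 x − 420.4 y = -55213.43
Solving the 2×2 system: x ≈ -100.6, y ≈ 108.6 km.
Check against A (with the unrounded x, y): √((x − 20.6)²+(y − 19.4)²) = 150.49 ≈ 150.49 km. ✓

(-100.6, 108.6)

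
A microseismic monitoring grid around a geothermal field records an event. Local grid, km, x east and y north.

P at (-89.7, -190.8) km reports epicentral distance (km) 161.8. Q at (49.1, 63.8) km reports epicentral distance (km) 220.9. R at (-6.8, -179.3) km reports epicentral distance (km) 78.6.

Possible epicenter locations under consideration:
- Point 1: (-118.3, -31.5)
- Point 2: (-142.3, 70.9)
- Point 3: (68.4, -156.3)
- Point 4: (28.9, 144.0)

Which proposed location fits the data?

For each candidate, compare |candidate − station| to the reported distance:
Point 1: residuals P 0.0, Q 28.3, R 106.5 → max 106.5 km
Point 2: residuals P 105.1, Q 29.4, R 205.9 → max 205.9 km
Point 3: residuals P 0.0, Q 0.0, R 0.0 → max 0.0 km
Point 4: residuals P 193.4, Q 138.2, R 246.7 → max 246.7 km
Only Point 3 has all residuals ≈ 0.

Point 3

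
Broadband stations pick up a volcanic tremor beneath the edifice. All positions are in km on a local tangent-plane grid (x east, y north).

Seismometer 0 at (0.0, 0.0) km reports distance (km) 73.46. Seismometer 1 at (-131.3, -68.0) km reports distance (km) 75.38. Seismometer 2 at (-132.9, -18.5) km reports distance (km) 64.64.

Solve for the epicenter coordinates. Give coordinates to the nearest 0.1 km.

(-68.7, -26.0)

Circle about each station: x² + y² = 73.46²; (x + 131.3)² + (y + 68.0)² = 75.38²; (x + 132.9)² + (y + 18.5)² = 64.64².
Subtracting pairs of circle equations eliminates x²+y² and gives linear equations (the radical axes):
-262.6 x − 136.0 y = 21577.92
-265.8 x − 37.0 y = 19222.70
Solving the 2×2 system: x ≈ -68.7, y ≈ -26.0 km.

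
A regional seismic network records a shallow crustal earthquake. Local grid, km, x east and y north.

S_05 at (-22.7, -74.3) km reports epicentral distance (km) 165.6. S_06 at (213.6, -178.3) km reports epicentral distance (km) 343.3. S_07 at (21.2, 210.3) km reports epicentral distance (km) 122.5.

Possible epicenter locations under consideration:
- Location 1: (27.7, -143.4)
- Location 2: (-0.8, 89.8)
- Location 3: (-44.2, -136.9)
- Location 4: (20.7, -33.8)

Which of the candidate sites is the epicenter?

For each candidate, compare |candidate − station| to the reported distance:
Location 1: residuals S_05 80.1, S_06 154.2, S_07 231.3 → max 231.3 km
Location 2: residuals S_05 0.0, S_06 0.0, S_07 0.0 → max 0.0 km
Location 3: residuals S_05 99.4, S_06 82.2, S_07 230.8 → max 230.8 km
Location 4: residuals S_05 106.2, S_06 102.3, S_07 121.6 → max 121.6 km
Only Location 2 has all residuals ≈ 0.

Location 2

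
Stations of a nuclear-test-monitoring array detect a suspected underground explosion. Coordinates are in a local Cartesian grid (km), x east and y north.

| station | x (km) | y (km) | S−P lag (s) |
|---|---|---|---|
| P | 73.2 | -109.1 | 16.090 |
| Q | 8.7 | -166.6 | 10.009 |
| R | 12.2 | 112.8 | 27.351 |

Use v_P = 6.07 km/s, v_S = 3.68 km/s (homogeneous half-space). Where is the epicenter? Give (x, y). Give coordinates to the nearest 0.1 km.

x ≈ -76.1 km, y ≈ -127.1 km

Distance from S−P lag: d = Δt · v_P v_S / (v_P − v_S) = Δt · (6.07·3.68)/(6.07−3.68) ≈ 9.3463·Δt.
So d_P = 150.38, d_Q = 93.55, d_R = 255.63 km.
Circle about each station: (x − 73.2)² + (y + 109.1)² = 150.38²; (x − 8.7)² + (y + 166.6)² = 93.55²; (x − 12.2)² + (y − 112.8)² = 255.63².
Subtracting pairs of circle equations eliminates x²+y² and gives linear equations (the radical axes):
-129.0 x − 115.0 y = 24432.74
-122.0 x + 443.8 y = -47120.92
Solving the 2×2 system: x ≈ -76.1, y ≈ -127.1 km.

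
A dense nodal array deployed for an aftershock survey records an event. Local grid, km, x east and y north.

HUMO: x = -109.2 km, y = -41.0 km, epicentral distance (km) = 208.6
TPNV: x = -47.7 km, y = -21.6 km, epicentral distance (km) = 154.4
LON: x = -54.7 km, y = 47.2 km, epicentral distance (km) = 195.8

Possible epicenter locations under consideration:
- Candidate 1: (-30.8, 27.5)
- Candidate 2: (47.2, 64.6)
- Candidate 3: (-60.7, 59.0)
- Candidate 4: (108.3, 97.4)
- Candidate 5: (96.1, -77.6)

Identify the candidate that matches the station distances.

For each candidate, compare |candidate − station| to the reported distance:
Candidate 1: residuals HUMO 104.5, TPNV 102.5, LON 164.8 → max 164.8 km
Candidate 2: residuals HUMO 19.9, TPNV 26.2, LON 92.4 → max 92.4 km
Candidate 3: residuals HUMO 97.5, TPNV 72.8, LON 182.6 → max 182.6 km
Candidate 4: residuals HUMO 49.2, TPNV 41.8, LON 25.2 → max 49.2 km
Candidate 5: residuals HUMO 0.1, TPNV 0.1, LON 0.1 → max 0.1 km
Only Candidate 5 has all residuals ≈ 0.

Candidate 5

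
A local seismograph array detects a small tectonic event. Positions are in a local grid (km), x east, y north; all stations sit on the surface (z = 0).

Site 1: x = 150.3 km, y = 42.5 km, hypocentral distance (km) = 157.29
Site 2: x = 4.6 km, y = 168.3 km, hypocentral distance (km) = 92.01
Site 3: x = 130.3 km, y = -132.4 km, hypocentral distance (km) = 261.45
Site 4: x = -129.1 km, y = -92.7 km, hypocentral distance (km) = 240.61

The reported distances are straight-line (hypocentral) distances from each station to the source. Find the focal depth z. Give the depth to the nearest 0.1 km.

Each station gives a sphere (x−x_i)² + (y−y_i)² + z² = d_i² (stations at z=0).
Subtracting the Site 1 sphere from Site 2 and Site 3: z² cancels, leaving linear equations in x and y:
-291.4 x + 251.6 y = 20224.01
-40.0 x − 349.8 y = -33504.45
Solving: x ≈ 12.102, y ≈ 94.398 km (keep extra digits for the depth step; rounded: 12.1, 94.4).
Then from the Site 1 sphere: z² = 157.29² − (x − 150.3)² − (y − 42.5)² with x = 12.102, y = 94.398, so z ≈ 54.296 ≈ 54.3 km.
Check against Site 4 (with the unrounded solution): distance 240.61 ≈ 240.61 km. ✓

54.3 km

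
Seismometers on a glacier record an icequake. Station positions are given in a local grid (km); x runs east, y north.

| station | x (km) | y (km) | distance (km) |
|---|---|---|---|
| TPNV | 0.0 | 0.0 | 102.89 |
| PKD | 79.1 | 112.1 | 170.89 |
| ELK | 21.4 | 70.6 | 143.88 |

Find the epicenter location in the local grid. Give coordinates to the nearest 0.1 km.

x ≈ 84.5 km, y ≈ -58.7 km

Circle about each station: x² + y² = 102.89²; (x − 79.1)² + (y − 112.1)² = 170.89²; (x − 21.4)² + (y − 70.6)² = 143.88².
Subtracting the TPNV equation from the PKD and ELK equations removes the quadratic terms:
158.2 x + 224.2 y = 206.18
42.8 x + 141.2 y = -4672.78
Solving the 2×2 system: x ≈ 84.5, y ≈ -58.7 km.
Check against TPNV (with the unrounded x, y): √(x²+y²) = 102.90 ≈ 102.89 km. ✓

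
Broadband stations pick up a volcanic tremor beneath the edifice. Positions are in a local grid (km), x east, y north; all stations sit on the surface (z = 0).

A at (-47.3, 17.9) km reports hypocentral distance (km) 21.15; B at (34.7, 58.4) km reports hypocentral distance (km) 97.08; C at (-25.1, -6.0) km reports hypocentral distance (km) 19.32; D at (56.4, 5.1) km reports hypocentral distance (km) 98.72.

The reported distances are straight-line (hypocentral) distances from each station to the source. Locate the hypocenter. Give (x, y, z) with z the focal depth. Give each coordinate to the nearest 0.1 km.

x ≈ -41.8 km, y ≈ -0.8 km, depth ≈ 8.2 km

Each station gives a sphere (x−x_i)² + (y−y_i)² + z² = d_i² (stations at z=0).
Subtracting the A sphere from B and C: z² cancels, leaving linear equations in x and y:
164.0 x + 81.0 y = -6920.25
44.4 x − 47.8 y = -1817.63
Solving: x ≈ -41.801, y ≈ -0.802 km (keep extra digits for the depth step; rounded: -41.8, -0.8).
Then from the A sphere: z² = 21.15² − (x + 47.3)² − (y − 17.9)² with x = -41.801, y = -0.802, so z ≈ 8.205 ≈ 8.2 km.
Check against D (with the unrounded solution): distance 98.72 ≈ 98.72 km. ✓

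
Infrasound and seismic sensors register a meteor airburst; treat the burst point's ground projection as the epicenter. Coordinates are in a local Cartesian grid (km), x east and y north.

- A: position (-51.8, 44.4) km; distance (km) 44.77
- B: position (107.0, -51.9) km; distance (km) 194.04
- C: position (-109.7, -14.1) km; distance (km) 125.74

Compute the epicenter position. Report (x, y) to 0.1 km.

-31.3 km east, 84.2 km north

Circle about each station: (x + 51.8)² + (y − 44.4)² = 44.77²; (x − 107.0)² + (y + 51.9)² = 194.04²; (x + 109.7)² + (y + 14.1)² = 125.74².
Subtracting pairs of circle equations eliminates x²+y² and gives linear equations (the radical axes):
317.6 x − 192.6 y = -26159.16
-115.8 x − 117.0 y = -6227.89
Solving the 2×2 system: x ≈ -31.3, y ≈ 84.2 km.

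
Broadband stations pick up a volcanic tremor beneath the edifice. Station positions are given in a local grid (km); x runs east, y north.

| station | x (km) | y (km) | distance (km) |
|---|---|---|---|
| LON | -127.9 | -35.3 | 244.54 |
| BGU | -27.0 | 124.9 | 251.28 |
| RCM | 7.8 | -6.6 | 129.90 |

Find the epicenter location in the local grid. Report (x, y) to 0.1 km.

111.6 km east, -84.7 km north

Circle about each station: (x + 127.9)² + (y + 35.3)² = 244.54²; (x + 27.0)² + (y − 124.9)² = 251.28²; (x − 7.8)² + (y + 6.6)² = 129.90².
Subtracting the LON equation from the BGU and RCM equations removes the quadratic terms:
201.8 x + 320.4 y = -4617.32
271.4 x + 57.4 y = 25425.70
Solving the 2×2 system: x ≈ 111.6, y ≈ -84.7 km.
Check against LON (with the unrounded x, y): √((x + 127.9)²+(y + 35.3)²) = 244.54 ≈ 244.54 km. ✓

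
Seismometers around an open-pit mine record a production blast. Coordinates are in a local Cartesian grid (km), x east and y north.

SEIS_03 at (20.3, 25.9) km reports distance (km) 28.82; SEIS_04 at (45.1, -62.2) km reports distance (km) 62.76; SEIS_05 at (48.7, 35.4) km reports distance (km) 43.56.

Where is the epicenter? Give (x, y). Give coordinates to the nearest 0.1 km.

Circle about each station: (x − 20.3)² + (y − 25.9)² = 28.82²; (x − 45.1)² + (y + 62.2)² = 62.76²; (x − 48.7)² + (y − 35.4)² = 43.56².
Subtracting the SEIS_03 equation from the SEIS_04 and SEIS_05 equations removes the quadratic terms:
49.6 x − 176.2 y = 1711.72
56.8 x + 19.0 y = 1475.07
Solving the 2×2 system: x ≈ 26.7, y ≈ -2.2 km.

26.7 km east, -2.2 km north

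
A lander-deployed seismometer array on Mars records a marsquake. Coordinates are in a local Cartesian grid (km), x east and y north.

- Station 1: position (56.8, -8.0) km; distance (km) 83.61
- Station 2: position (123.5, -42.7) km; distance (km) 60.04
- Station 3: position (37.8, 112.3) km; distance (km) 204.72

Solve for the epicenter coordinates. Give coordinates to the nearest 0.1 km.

Circle about each station: (x − 56.8)² + (y + 8.0)² = 83.61²; (x − 123.5)² + (y + 42.7)² = 60.04²; (x − 37.8)² + (y − 112.3)² = 204.72².
Subtracting pairs of circle equations eliminates x²+y² and gives linear equations (the radical axes):
133.4 x − 69.4 y = 17171.13
-38.0 x + 240.6 y = -24169.76
Solving the 2×2 system: x ≈ 83.3, y ≈ -87.3 km.
Check against Station 1 (with the unrounded x, y): √((x − 56.8)²+(y + 8.0)²) = 83.61 ≈ 83.61 km. ✓

83.3 km east, -87.3 km north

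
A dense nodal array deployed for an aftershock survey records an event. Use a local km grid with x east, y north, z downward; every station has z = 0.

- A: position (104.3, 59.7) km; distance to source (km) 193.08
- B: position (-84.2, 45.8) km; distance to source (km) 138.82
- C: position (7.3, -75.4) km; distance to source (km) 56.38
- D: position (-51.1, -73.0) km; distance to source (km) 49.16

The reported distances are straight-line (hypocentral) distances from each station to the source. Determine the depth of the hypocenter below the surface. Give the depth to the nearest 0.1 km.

Each station gives a sphere (x−x_i)² + (y−y_i)² + z² = d_i² (stations at z=0).
Subtracting the A sphere from B and C: z² cancels, leaving linear equations in x and y:
-377.0 x − 27.8 y = 12753.59
-194.0 x − 270.2 y = 25397.05
Solving: x ≈ -28.402, y ≈ -73.601 km (keep extra digits for the depth step; rounded: -28.4, -73.6).
Then from the A sphere: z² = 193.08² − (x − 104.3)² − (y − 59.7)² with x = -28.402, y = -73.601, so z ≈ 43.599 ≈ 43.6 km.
Check against D (with the unrounded solution): distance 49.16 ≈ 49.16 km. ✓

z ≈ 43.6 km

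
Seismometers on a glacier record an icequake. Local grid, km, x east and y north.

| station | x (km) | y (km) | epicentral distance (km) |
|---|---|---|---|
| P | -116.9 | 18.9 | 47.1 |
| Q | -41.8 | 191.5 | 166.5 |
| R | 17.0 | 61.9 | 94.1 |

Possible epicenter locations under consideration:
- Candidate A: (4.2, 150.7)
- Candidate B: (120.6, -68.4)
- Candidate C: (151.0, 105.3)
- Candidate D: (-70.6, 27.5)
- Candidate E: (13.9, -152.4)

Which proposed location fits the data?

Candidate D

For each candidate, compare |candidate − station| to the reported distance:
Candidate A: residuals P 131.9, Q 105.0, R 4.4 → max 131.9 km
Candidate B: residuals P 205.9, Q 140.0, R 72.4 → max 205.9 km
Candidate C: residuals P 234.4, Q 44.7, R 46.8 → max 234.4 km
Candidate D: residuals P 0.0, Q 0.0, R 0.0 → max 0.0 km
Candidate E: residuals P 168.4, Q 181.9, R 120.2 → max 181.9 km
Only Candidate D has all residuals ≈ 0.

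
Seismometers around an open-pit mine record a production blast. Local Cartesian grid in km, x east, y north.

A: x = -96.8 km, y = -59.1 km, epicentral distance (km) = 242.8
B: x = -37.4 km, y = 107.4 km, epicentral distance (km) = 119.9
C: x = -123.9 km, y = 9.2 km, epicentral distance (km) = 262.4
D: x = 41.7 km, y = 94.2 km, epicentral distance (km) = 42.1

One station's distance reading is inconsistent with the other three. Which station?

Solve using three stations at a time. Using A, B, D (subtract circle equations pairwise → linear system) gives (x, y) ≈ (82.5, 104.7).
Distances from that point to each station vs reported:
  A: calculated 242.8 vs reported 242.8 → residual 0.0 km
  B: calculated 119.9 vs reported 119.9 → residual 0.0 km
  C: calculated 227.4 vs reported 262.4 → residual 35.0 km
  D: calculated 42.1 vs reported 42.1 → residual 0.0 km
A, B, D are mutually consistent (residuals ≈ 0); C is off by 35.0 km.

C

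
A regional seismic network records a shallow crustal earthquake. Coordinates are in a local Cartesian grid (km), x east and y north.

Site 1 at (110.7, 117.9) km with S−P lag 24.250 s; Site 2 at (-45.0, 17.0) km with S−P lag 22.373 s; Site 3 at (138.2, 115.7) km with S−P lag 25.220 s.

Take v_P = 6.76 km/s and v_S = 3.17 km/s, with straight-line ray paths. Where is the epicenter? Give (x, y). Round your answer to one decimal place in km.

(82.1, -24.0)

Distance from S−P lag: d = Δt · v_P v_S / (v_P − v_S) = Δt · (6.76·3.17)/(6.76−3.17) ≈ 5.9691·Δt.
So d_Site 1 = 144.75, d_Site 2 = 133.55, d_Site 3 = 150.54 km.
Circle about each station: (x − 110.7)² + (y − 117.9)² = 144.75²; (x + 45.0)² + (y − 17.0)² = 133.55²; (x − 138.2)² + (y − 115.7)² = 150.54².
Subtracting the Site 1 equation from the Site 2 and Site 3 equations removes the quadratic terms:
-311.4 x − 201.8 y = -20723.94
55.0 x − 4.4 y = 4621.10
Solving the 2×2 system: x ≈ 82.1, y ≈ -24.0 km.
Check against Site 1 (with the unrounded x, y): √((x − 110.7)²+(y − 117.9)²) = 144.75 ≈ 144.75 km. ✓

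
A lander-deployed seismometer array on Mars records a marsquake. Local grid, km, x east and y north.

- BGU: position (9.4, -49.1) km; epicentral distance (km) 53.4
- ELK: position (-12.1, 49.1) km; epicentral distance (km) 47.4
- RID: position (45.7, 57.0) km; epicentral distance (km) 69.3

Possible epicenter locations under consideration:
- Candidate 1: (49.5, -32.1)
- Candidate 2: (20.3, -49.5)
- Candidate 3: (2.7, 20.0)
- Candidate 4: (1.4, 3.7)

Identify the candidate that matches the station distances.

Candidate 4

For each candidate, compare |candidate − station| to the reported distance:
Candidate 1: residuals BGU 9.8, ELK 54.5, RID 19.9 → max 54.5 km
Candidate 2: residuals BGU 42.5, ELK 56.4, RID 40.2 → max 56.4 km
Candidate 3: residuals BGU 16.0, ELK 14.8, RID 12.6 → max 16.0 km
Candidate 4: residuals BGU 0.0, ELK 0.0, RID 0.0 → max 0.0 km
Only Candidate 4 has all residuals ≈ 0.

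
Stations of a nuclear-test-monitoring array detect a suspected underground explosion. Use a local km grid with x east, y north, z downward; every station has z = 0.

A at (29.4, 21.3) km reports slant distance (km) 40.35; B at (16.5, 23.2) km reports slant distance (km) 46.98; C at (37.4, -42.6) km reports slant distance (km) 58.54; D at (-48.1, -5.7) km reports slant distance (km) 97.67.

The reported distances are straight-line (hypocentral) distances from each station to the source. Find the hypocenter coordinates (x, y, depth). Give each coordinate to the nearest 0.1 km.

Each station gives a sphere (x−x_i)² + (y−y_i)² + z² = d_i² (stations at z=0).
Subtracting the A sphere from B and C: z² cancels, leaving linear equations in x and y:
-25.8 x + 3.8 y = -1086.56
16.0 x − 127.8 y = 96.66
Solving: x ≈ 42.792, y ≈ 4.601 km (keep extra digits for the depth step; rounded: 42.8, 4.6).
Then from the A sphere: z² = 40.35² − (x − 29.4)² − (y − 21.3)² with x = 42.792, y = 4.601, so z ≈ 34.204 ≈ 34.2 km.
Check against D (with the unrounded solution): distance 97.66 ≈ 97.67 km. ✓

x ≈ 42.8 km, y ≈ 4.6 km, depth ≈ 34.2 km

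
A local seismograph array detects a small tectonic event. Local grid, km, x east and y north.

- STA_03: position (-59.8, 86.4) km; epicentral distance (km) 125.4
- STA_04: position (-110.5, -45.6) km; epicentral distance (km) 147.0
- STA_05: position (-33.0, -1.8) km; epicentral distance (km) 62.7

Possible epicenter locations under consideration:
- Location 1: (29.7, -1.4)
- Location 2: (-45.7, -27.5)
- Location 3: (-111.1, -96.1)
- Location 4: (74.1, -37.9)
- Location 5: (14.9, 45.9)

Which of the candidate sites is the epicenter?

Location 1

For each candidate, compare |candidate − station| to the reported distance:
Location 1: residuals STA_03 0.0, STA_04 0.0, STA_05 0.0 → max 0.0 km
Location 2: residuals STA_03 10.6, STA_04 79.7, STA_05 34.0 → max 79.7 km
Location 3: residuals STA_03 64.2, STA_04 96.5, STA_05 59.7 → max 96.5 km
Location 4: residuals STA_03 57.3, STA_04 37.8, STA_05 50.3 → max 57.3 km
Location 5: residuals STA_03 40.4, STA_04 8.2, STA_05 4.9 → max 40.4 km
Only Location 1 has all residuals ≈ 0.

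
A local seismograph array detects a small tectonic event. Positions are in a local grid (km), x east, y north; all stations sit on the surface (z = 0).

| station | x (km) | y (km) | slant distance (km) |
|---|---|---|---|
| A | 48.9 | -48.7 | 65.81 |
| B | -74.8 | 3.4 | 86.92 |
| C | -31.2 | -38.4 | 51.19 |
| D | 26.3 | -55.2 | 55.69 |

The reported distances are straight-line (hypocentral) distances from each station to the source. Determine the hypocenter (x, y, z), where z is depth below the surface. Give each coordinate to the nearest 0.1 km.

(1.2, -20.0, 35.1)

Each station gives a sphere (x−x_i)² + (y−y_i)² + z² = d_i² (stations at z=0).
Subtracting the A sphere from B and C: z² cancels, leaving linear equations in x and y:
-247.4 x + 104.2 y = -2380.43
-160.2 x + 20.6 y = -604.36
Solving: x ≈ 1.202, y ≈ -19.991 km (keep extra digits for the depth step; rounded: 1.2, -20.0).
Then from the A sphere: z² = 65.81² − (x − 48.9)² − (y + 48.7)² with x = 1.202, y = -19.991, so z ≈ 35.095 ≈ 35.1 km.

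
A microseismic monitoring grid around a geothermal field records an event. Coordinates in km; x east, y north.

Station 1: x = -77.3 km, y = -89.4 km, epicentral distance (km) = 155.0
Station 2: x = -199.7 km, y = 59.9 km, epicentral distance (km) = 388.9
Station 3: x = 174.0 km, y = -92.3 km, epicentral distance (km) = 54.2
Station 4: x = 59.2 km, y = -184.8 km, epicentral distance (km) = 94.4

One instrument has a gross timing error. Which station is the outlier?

Solve using three stations at a time. Using Station 2, Station 3, Station 4 (subtract circle equations pairwise → linear system) gives (x, y) ≈ (138.1, -132.9).
Distances from that point to each station vs reported:
  Station 1: calculated 219.7 vs reported 155.0 → residual 64.7 km
  Station 2: calculated 388.9 vs reported 388.9 → residual 0.0 km
  Station 3: calculated 54.2 vs reported 54.2 → residual 0.0 km
  Station 4: calculated 94.4 vs reported 94.4 → residual 0.0 km
Station 2, Station 3, Station 4 are mutually consistent (residuals ≈ 0); Station 1 is off by 64.7 km.

Station 1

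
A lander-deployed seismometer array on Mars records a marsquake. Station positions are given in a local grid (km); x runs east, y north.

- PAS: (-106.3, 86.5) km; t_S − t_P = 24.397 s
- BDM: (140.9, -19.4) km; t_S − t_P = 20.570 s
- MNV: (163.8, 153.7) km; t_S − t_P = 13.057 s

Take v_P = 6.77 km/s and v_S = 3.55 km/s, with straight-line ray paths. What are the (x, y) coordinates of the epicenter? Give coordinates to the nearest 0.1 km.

73.0 km east, 118.3 km north

Distance from S−P lag: d = Δt · v_P v_S / (v_P − v_S) = Δt · (6.77·3.55)/(6.77−3.55) ≈ 7.4638·Δt.
So d_PAS = 182.09, d_BDM = 153.53, d_MNV = 97.46 km.
Circle about each station: (x + 106.3)² + (y − 86.5)² = 182.09²; (x − 140.9)² + (y + 19.4)² = 153.53²; (x − 163.8)² + (y − 153.7)² = 97.46².
Subtracting the PAS equation from the BDM and MNV equations removes the quadratic terms:
494.4 x − 211.8 y = 11032.54
540.2 x + 134.4 y = 55330.51
Solving the 2×2 system: x ≈ 73.0, y ≈ 118.3 km.
Check against PAS (with the unrounded x, y): √((x + 106.3)²+(y − 86.5)²) = 182.09 ≈ 182.09 km. ✓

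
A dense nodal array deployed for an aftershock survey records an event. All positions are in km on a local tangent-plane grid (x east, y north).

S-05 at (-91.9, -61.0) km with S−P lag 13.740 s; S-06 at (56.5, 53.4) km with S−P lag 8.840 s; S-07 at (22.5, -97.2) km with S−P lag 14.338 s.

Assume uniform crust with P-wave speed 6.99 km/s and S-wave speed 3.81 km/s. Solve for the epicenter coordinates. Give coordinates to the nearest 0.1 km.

-8.9 km east, 18.7 km north

Distance from S−P lag: d = Δt · v_P v_S / (v_P − v_S) = Δt · (6.99·3.81)/(6.99−3.81) ≈ 8.3748·Δt.
So d_S-05 = 115.07, d_S-06 = 74.03, d_S-07 = 120.08 km.
Circle about each station: (x + 91.9)² + (y + 61.0)² = 115.07²; (x − 56.5)² + (y − 53.4)² = 74.03²; (x − 22.5)² + (y + 97.2)² = 120.08².
Subtracting pairs of circle equations eliminates x²+y² and gives linear equations (the radical axes):
296.8 x + 228.8 y = 1637.86
228.8 x − 72.4 y = -3390.62
Solving the 2×2 system: x ≈ -8.9, y ≈ 18.7 km.
Check against S-05 (with the unrounded x, y): √((x + 91.9)²+(y + 61.0)²) = 115.07 ≈ 115.07 km. ✓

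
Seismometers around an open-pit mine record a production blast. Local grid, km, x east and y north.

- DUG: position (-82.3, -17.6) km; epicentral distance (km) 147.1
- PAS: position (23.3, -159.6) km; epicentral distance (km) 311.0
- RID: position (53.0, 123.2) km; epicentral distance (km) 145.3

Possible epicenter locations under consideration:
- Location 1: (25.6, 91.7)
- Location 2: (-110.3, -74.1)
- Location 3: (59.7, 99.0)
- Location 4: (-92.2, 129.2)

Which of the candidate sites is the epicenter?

For each candidate, compare |candidate − station| to the reported distance:
Location 1: residuals DUG 6.5, PAS 59.7, RID 103.6 → max 103.6 km
Location 2: residuals DUG 84.0, PAS 152.4, RID 110.8 → max 152.4 km
Location 3: residuals DUG 36.6, PAS 49.9, RID 120.2 → max 120.2 km
Location 4: residuals DUG 0.0, PAS 0.0, RID 0.0 → max 0.0 km
Only Location 4 has all residuals ≈ 0.

Location 4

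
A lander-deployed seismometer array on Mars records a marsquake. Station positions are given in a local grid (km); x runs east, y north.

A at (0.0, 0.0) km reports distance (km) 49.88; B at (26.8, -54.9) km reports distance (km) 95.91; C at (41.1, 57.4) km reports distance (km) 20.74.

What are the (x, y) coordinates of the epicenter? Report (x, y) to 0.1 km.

x ≈ 28.4 km, y ≈ 41.0 km

Circle about each station: x² + y² = 49.88²; (x − 26.8)² + (y + 54.9)² = 95.91²; (x − 41.1)² + (y − 57.4)² = 20.74².
Subtracting the A equation from the B and C equations removes the quadratic terms:
53.6 x − 109.8 y = -2978.46
82.2 x + 114.8 y = 7041.84
Solving the 2×2 system: x ≈ 28.4, y ≈ 41.0 km.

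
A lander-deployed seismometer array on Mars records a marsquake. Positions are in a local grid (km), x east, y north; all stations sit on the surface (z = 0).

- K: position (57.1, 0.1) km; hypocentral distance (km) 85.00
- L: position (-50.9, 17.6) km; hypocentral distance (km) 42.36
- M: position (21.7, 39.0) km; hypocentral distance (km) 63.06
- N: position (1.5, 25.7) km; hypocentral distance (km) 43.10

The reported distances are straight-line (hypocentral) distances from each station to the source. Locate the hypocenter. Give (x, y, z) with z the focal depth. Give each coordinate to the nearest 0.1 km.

(-22.7, 4.8, 28.9)

Each station gives a sphere (x−x_i)² + (y−y_i)² + z² = d_i² (stations at z=0).
Subtracting the K sphere from L and M: z² cancels, leaving linear equations in x and y:
-216.0 x + 35.0 y = 5070.78
-70.8 x + 77.8 y = 1979.91
Solving: x ≈ -22.699, y ≈ 4.792 km (keep extra digits for the depth step; rounded: -22.7, 4.8).
Then from the K sphere: z² = 85.00² − (x − 57.1)² − (y − 0.1)² with x = -22.699, y = 4.792, so z ≈ 28.898 ≈ 28.9 km.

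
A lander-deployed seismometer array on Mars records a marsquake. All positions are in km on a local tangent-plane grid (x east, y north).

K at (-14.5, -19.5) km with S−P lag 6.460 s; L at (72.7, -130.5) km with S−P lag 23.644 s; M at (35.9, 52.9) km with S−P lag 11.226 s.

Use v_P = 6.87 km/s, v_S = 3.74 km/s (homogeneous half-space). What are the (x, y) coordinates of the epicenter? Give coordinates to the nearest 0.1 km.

Distance from S−P lag: d = Δt · v_P v_S / (v_P − v_S) = Δt · (6.87·3.74)/(6.87−3.74) ≈ 8.2089·Δt.
So d_K = 53.03, d_L = 194.09, d_M = 92.15 km.
Circle about each station: (x + 14.5)² + (y + 19.5)² = 53.03²; (x − 72.7)² + (y + 130.5)² = 194.09²; (x − 35.9)² + (y − 52.9)² = 92.15².
Subtracting the K equation from the L and M equations removes the quadratic terms:
174.4 x − 222.0 y = -13133.71
100.8 x + 144.8 y = -2182.72
Solving the 2×2 system: x ≈ -50.1, y ≈ 19.8 km.

-50.1 km east, 19.8 km north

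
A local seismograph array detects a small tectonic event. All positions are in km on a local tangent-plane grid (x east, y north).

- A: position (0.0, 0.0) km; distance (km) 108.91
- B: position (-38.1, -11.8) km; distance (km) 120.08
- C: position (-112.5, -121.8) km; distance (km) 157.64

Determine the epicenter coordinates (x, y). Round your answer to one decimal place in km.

Circle about each station: x² + y² = 108.91²; (x + 38.1)² + (y + 11.8)² = 120.08²; (x + 112.5)² + (y + 121.8)² = 157.64².
Subtracting the A equation from the B and C equations removes the quadratic terms:
-76.2 x − 23.6 y = -966.97
-225.0 x − 243.6 y = 14502.51
Solving the 2×2 system: x ≈ 43.6, y ≈ -99.8 km.

(43.6, -99.8)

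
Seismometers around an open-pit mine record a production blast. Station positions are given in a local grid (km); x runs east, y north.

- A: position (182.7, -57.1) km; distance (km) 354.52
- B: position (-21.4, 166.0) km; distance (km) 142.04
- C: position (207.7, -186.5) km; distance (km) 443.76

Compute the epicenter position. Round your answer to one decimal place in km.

Circle about each station: (x − 182.7)² + (y + 57.1)² = 354.52²; (x + 21.4)² + (y − 166.0)² = 142.04²; (x − 207.7)² + (y + 186.5)² = 443.76².
Subtracting pairs of circle equations eliminates x²+y² and gives linear equations (the radical axes):
-408.2 x + 446.2 y = 96883.33
50.0 x − 258.8 y = -29956.67
Solving the 2×2 system: x ≈ -140.5, y ≈ 88.6 km.

-140.5 km east, 88.6 km north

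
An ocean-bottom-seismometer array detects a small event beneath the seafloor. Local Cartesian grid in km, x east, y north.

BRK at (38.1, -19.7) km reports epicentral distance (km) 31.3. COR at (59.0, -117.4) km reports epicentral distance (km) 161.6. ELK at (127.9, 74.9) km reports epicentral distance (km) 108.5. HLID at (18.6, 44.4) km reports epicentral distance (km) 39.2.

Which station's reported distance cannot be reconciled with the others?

COR

Solve using three stations at a time. Using BRK, ELK, HLID (subtract circle equations pairwise → linear system) gives (x, y) ≈ (39.9, 11.5).
Distances from that point to each station vs reported:
  BRK: calculated 31.3 vs reported 31.3 → residual 0.0 km
  COR: calculated 130.3 vs reported 161.6 → residual 31.3 km
  ELK: calculated 108.5 vs reported 108.5 → residual 0.0 km
  HLID: calculated 39.2 vs reported 39.2 → residual 0.0 km
BRK, ELK, HLID are mutually consistent (residuals ≈ 0); COR is off by 31.3 km.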